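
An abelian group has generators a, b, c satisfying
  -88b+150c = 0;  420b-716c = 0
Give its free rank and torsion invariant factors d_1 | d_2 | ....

rank_ℚ(R)=2; free=3−2=1
SNF(R) diag = [2, 4] → torsion [2, 4]

Answer: M ≅ ℤ^1 ⊕ ℤ/2 ⊕ ℤ/4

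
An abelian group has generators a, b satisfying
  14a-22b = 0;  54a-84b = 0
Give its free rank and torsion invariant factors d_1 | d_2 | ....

Answer: M ≅ ℤ/2 ⊕ ℤ/6

Derivation:
rank_ℚ(R)=2; free=2−2=0
SNF(R) diag = [2, 6] → torsion [2, 6]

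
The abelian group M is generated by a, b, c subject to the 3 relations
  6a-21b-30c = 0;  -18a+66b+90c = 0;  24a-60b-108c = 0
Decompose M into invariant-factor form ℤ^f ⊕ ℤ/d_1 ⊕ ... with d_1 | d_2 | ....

rank_ℚ(R)=3; free=3−3=0
SNF(R) diag = [3, 6, 12] → torsion [3, 6, 12]

Answer: M ≅ ℤ/3 ⊕ ℤ/6 ⊕ ℤ/12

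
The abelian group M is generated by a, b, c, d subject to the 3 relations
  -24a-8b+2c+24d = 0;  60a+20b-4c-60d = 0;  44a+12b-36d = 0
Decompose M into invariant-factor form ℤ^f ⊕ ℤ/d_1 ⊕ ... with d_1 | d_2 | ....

rank_ℚ(R)=3; free=4−3=1
SNF(R) diag = [2, 4, 8] → torsion [2, 4, 8]

Answer: M ≅ ℤ^1 ⊕ ℤ/2 ⊕ ℤ/4 ⊕ ℤ/8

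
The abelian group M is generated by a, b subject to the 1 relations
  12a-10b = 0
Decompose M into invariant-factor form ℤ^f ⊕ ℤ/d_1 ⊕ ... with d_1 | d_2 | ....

rank_ℚ(R)=1; free=2−1=1
SNF(R) diag = [2] → torsion [2]

Answer: M ≅ ℤ^1 ⊕ ℤ/2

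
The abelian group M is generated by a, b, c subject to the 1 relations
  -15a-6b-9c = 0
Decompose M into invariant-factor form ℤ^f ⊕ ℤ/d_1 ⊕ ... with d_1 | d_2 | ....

rank_ℚ(R)=1; free=3−1=2
SNF(R) diag = [3] → torsion [3]

Answer: M ≅ ℤ^2 ⊕ ℤ/3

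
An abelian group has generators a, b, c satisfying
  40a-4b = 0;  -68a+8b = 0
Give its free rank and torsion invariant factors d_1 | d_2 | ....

Answer: M ≅ ℤ^1 ⊕ ℤ/4 ⊕ ℤ/12

Derivation:
rank_ℚ(R)=2; free=3−2=1
SNF(R) diag = [4, 12] → torsion [4, 12]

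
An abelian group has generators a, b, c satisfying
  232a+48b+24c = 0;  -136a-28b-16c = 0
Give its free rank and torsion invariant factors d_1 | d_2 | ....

rank_ℚ(R)=2; free=3−2=1
SNF(R) diag = [4, 8] → torsion [4, 8]

Answer: M ≅ ℤ^1 ⊕ ℤ/4 ⊕ ℤ/8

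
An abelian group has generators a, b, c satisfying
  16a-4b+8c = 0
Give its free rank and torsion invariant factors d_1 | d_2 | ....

Answer: M ≅ ℤ^2 ⊕ ℤ/4

Derivation:
rank_ℚ(R)=1; free=3−1=2
SNF(R) diag = [4] → torsion [4]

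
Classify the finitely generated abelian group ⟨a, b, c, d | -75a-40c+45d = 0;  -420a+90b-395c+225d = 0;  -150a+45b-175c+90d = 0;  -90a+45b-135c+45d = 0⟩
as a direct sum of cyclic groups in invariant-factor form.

Answer: M ≅ ℤ/5 ⊕ ℤ/15 ⊕ ℤ/45 ⊕ ℤ/45

Derivation:
rank_ℚ(R)=4; free=4−4=0
SNF(R) diag = [5, 15, 45, 45] → torsion [5, 15, 45, 45]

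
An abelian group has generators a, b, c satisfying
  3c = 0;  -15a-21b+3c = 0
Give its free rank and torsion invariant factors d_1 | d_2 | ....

Answer: M ≅ ℤ^1 ⊕ ℤ/3 ⊕ ℤ/3

Derivation:
rank_ℚ(R)=2; free=3−2=1
SNF(R) diag = [3, 3] → torsion [3, 3]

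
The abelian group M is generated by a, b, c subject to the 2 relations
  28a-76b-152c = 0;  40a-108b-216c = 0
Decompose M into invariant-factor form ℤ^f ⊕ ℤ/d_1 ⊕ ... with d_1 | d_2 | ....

rank_ℚ(R)=2; free=3−2=1
SNF(R) diag = [4, 4] → torsion [4, 4]

Answer: M ≅ ℤ^1 ⊕ ℤ/4 ⊕ ℤ/4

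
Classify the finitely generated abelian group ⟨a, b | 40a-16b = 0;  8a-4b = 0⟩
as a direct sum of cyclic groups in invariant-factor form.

rank_ℚ(R)=2; free=2−2=0
SNF(R) diag = [4, 8] → torsion [4, 8]

Answer: M ≅ ℤ/4 ⊕ ℤ/8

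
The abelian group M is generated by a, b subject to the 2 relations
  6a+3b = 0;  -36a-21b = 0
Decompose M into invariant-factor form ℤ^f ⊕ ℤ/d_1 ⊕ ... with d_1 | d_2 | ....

rank_ℚ(R)=2; free=2−2=0
SNF(R) diag = [3, 6] → torsion [3, 6]

Answer: M ≅ ℤ/3 ⊕ ℤ/6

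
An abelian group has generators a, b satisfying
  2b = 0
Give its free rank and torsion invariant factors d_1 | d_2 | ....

Answer: M ≅ ℤ^1 ⊕ ℤ/2

Derivation:
rank_ℚ(R)=1; free=2−1=1
SNF(R) diag = [2] → torsion [2]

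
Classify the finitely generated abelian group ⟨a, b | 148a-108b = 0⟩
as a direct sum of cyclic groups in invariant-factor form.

Answer: M ≅ ℤ^1 ⊕ ℤ/4

Derivation:
rank_ℚ(R)=1; free=2−1=1
SNF(R) diag = [4] → torsion [4]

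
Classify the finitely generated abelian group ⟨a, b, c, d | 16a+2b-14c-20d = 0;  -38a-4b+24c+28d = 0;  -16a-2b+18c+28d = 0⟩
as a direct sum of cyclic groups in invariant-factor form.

Answer: M ≅ ℤ^1 ⊕ ℤ/2 ⊕ ℤ/2 ⊕ ℤ/4

Derivation:
rank_ℚ(R)=3; free=4−3=1
SNF(R) diag = [2, 2, 4] → torsion [2, 2, 4]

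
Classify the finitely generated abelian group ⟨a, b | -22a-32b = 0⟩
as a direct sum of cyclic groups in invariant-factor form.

rank_ℚ(R)=1; free=2−1=1
SNF(R) diag = [2] → torsion [2]

Answer: M ≅ ℤ^1 ⊕ ℤ/2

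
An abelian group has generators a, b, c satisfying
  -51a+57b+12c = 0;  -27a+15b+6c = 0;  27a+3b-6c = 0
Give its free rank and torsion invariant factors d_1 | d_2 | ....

rank_ℚ(R)=3; free=3−3=0
SNF(R) diag = [3, 6, 18] → torsion [3, 6, 18]

Answer: M ≅ ℤ/3 ⊕ ℤ/6 ⊕ ℤ/18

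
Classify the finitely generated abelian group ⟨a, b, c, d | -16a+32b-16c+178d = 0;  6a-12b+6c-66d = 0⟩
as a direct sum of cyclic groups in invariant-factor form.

rank_ℚ(R)=2; free=4−2=2
SNF(R) diag = [2, 6] → torsion [2, 6]

Answer: M ≅ ℤ^2 ⊕ ℤ/2 ⊕ ℤ/6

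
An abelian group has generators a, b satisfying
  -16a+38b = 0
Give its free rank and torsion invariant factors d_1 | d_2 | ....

Answer: M ≅ ℤ^1 ⊕ ℤ/2

Derivation:
rank_ℚ(R)=1; free=2−1=1
SNF(R) diag = [2] → torsion [2]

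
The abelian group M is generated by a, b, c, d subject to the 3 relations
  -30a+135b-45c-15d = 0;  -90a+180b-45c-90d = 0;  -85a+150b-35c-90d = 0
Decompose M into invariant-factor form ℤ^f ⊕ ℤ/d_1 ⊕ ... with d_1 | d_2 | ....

rank_ℚ(R)=3; free=4−3=1
SNF(R) diag = [5, 15, 45] → torsion [5, 15, 45]

Answer: M ≅ ℤ^1 ⊕ ℤ/5 ⊕ ℤ/15 ⊕ ℤ/45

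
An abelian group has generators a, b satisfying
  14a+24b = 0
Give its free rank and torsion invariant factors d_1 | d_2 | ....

Answer: M ≅ ℤ^1 ⊕ ℤ/2

Derivation:
rank_ℚ(R)=1; free=2−1=1
SNF(R) diag = [2] → torsion [2]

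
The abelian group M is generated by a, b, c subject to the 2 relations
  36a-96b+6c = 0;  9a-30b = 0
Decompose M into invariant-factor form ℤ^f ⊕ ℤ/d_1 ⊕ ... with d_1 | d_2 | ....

Answer: M ≅ ℤ^1 ⊕ ℤ/3 ⊕ ℤ/6

Derivation:
rank_ℚ(R)=2; free=3−2=1
SNF(R) diag = [3, 6] → torsion [3, 6]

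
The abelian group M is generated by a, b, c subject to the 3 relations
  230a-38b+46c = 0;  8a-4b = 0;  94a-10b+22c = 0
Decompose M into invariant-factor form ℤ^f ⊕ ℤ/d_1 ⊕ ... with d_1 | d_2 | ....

rank_ℚ(R)=3; free=3−3=0
SNF(R) diag = [2, 4, 8] → torsion [2, 4, 8]

Answer: M ≅ ℤ/2 ⊕ ℤ/4 ⊕ ℤ/8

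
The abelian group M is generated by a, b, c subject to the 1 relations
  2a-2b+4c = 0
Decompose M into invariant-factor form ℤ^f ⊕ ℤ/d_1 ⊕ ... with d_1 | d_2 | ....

rank_ℚ(R)=1; free=3−1=2
SNF(R) diag = [2] → torsion [2]

Answer: M ≅ ℤ^2 ⊕ ℤ/2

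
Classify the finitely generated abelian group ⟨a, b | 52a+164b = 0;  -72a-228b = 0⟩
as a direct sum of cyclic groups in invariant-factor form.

Answer: M ≅ ℤ/4 ⊕ ℤ/12

Derivation:
rank_ℚ(R)=2; free=2−2=0
SNF(R) diag = [4, 12] → torsion [4, 12]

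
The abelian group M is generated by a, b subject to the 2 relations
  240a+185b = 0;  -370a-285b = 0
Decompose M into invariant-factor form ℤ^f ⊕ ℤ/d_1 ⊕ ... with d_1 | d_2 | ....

rank_ℚ(R)=2; free=2−2=0
SNF(R) diag = [5, 10] → torsion [5, 10]

Answer: M ≅ ℤ/5 ⊕ ℤ/10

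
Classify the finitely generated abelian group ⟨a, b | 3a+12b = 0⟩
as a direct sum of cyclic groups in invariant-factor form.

rank_ℚ(R)=1; free=2−1=1
SNF(R) diag = [3] → torsion [3]

Answer: M ≅ ℤ^1 ⊕ ℤ/3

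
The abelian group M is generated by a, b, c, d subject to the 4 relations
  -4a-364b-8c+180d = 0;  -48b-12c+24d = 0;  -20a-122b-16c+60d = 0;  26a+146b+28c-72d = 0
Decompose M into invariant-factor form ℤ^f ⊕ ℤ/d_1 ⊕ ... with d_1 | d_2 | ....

Answer: M ≅ ℤ/2 ⊕ ℤ/6 ⊕ ℤ/12 ⊕ ℤ/36

Derivation:
rank_ℚ(R)=4; free=4−4=0
SNF(R) diag = [2, 6, 12, 36] → torsion [2, 6, 12, 36]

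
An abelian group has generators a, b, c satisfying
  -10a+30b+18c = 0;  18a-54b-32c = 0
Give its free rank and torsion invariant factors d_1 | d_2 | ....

rank_ℚ(R)=2; free=3−2=1
SNF(R) diag = [2, 2] → torsion [2, 2]

Answer: M ≅ ℤ^1 ⊕ ℤ/2 ⊕ ℤ/2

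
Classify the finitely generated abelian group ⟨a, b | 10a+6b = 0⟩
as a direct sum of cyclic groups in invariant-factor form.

Answer: M ≅ ℤ^1 ⊕ ℤ/2

Derivation:
rank_ℚ(R)=1; free=2−1=1
SNF(R) diag = [2] → torsion [2]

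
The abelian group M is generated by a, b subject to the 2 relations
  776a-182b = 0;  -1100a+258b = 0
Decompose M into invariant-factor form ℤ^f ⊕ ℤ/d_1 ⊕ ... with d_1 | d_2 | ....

Answer: M ≅ ℤ/2 ⊕ ℤ/4

Derivation:
rank_ℚ(R)=2; free=2−2=0
SNF(R) diag = [2, 4] → torsion [2, 4]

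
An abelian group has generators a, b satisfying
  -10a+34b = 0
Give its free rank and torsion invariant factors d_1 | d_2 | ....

rank_ℚ(R)=1; free=2−1=1
SNF(R) diag = [2] → torsion [2]

Answer: M ≅ ℤ^1 ⊕ ℤ/2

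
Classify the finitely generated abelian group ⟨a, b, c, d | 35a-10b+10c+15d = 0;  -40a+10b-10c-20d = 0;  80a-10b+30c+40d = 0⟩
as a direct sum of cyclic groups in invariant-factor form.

Answer: M ≅ ℤ^1 ⊕ ℤ/5 ⊕ ℤ/10 ⊕ ℤ/20

Derivation:
rank_ℚ(R)=3; free=4−3=1
SNF(R) diag = [5, 10, 20] → torsion [5, 10, 20]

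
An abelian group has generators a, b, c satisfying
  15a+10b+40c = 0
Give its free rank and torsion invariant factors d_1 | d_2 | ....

Answer: M ≅ ℤ^2 ⊕ ℤ/5

Derivation:
rank_ℚ(R)=1; free=3−1=2
SNF(R) diag = [5] → torsion [5]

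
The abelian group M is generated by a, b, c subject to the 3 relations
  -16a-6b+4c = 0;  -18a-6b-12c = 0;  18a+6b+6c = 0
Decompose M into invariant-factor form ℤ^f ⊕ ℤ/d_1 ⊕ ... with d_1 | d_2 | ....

Answer: M ≅ ℤ/2 ⊕ ℤ/6 ⊕ ℤ/6

Derivation:
rank_ℚ(R)=3; free=3−3=0
SNF(R) diag = [2, 6, 6] → torsion [2, 6, 6]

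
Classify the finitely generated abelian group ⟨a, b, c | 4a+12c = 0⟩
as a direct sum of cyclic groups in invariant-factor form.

rank_ℚ(R)=1; free=3−1=2
SNF(R) diag = [4] → torsion [4]

Answer: M ≅ ℤ^2 ⊕ ℤ/4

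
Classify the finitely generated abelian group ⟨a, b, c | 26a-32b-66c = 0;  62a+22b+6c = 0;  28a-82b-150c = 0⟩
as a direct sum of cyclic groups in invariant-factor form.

rank_ℚ(R)=3; free=3−3=0
SNF(R) diag = [2, 6, 18] → torsion [2, 6, 18]

Answer: M ≅ ℤ/2 ⊕ ℤ/6 ⊕ ℤ/18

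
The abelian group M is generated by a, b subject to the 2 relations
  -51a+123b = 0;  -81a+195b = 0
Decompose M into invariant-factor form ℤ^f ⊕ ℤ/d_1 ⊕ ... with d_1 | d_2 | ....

Answer: M ≅ ℤ/3 ⊕ ℤ/6

Derivation:
rank_ℚ(R)=2; free=2−2=0
SNF(R) diag = [3, 6] → torsion [3, 6]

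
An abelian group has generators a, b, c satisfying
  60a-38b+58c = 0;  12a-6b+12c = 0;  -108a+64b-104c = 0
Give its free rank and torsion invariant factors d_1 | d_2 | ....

rank_ℚ(R)=3; free=3−3=0
SNF(R) diag = [2, 6, 12] → torsion [2, 6, 12]

Answer: M ≅ ℤ/2 ⊕ ℤ/6 ⊕ ℤ/12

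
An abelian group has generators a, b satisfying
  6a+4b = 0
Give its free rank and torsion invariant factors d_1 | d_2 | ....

Answer: M ≅ ℤ^1 ⊕ ℤ/2

Derivation:
rank_ℚ(R)=1; free=2−1=1
SNF(R) diag = [2] → torsion [2]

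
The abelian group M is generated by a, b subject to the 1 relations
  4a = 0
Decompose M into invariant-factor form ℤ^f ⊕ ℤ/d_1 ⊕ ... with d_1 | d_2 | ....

rank_ℚ(R)=1; free=2−1=1
SNF(R) diag = [4] → torsion [4]

Answer: M ≅ ℤ^1 ⊕ ℤ/4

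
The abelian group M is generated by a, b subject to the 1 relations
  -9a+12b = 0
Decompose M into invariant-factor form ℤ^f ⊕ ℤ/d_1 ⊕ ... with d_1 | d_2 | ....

rank_ℚ(R)=1; free=2−1=1
SNF(R) diag = [3] → torsion [3]

Answer: M ≅ ℤ^1 ⊕ ℤ/3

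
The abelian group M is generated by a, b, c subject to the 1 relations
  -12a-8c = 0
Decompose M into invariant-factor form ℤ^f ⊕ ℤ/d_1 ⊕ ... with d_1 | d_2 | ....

rank_ℚ(R)=1; free=3−1=2
SNF(R) diag = [4] → torsion [4]

Answer: M ≅ ℤ^2 ⊕ ℤ/4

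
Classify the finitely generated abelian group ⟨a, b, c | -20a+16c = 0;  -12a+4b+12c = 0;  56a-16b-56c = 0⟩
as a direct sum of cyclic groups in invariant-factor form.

rank_ℚ(R)=3; free=3−3=0
SNF(R) diag = [4, 4, 8] → torsion [4, 4, 8]

Answer: M ≅ ℤ/4 ⊕ ℤ/4 ⊕ ℤ/8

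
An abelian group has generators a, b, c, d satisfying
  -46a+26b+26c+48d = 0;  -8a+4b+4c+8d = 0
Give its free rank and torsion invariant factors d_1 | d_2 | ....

Answer: M ≅ ℤ^2 ⊕ ℤ/2 ⊕ ℤ/4

Derivation:
rank_ℚ(R)=2; free=4−2=2
SNF(R) diag = [2, 4] → torsion [2, 4]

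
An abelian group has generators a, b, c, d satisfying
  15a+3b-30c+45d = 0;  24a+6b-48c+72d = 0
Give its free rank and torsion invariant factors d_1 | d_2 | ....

Answer: M ≅ ℤ^2 ⊕ ℤ/3 ⊕ ℤ/6

Derivation:
rank_ℚ(R)=2; free=4−2=2
SNF(R) diag = [3, 6] → torsion [3, 6]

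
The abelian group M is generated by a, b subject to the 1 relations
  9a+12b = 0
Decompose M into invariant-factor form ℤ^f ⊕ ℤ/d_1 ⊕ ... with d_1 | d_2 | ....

rank_ℚ(R)=1; free=2−1=1
SNF(R) diag = [3] → torsion [3]

Answer: M ≅ ℤ^1 ⊕ ℤ/3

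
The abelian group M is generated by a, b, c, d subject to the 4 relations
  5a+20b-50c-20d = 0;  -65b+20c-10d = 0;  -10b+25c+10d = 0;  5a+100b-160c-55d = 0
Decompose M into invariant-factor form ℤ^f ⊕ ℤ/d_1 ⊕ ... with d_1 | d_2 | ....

rank_ℚ(R)=4; free=4−4=0
SNF(R) diag = [5, 5, 15, 45] → torsion [5, 5, 15, 45]

Answer: M ≅ ℤ/5 ⊕ ℤ/5 ⊕ ℤ/15 ⊕ ℤ/45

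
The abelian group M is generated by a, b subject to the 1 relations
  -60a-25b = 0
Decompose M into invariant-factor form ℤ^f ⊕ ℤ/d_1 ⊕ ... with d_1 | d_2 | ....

Answer: M ≅ ℤ^1 ⊕ ℤ/5

Derivation:
rank_ℚ(R)=1; free=2−1=1
SNF(R) diag = [5] → torsion [5]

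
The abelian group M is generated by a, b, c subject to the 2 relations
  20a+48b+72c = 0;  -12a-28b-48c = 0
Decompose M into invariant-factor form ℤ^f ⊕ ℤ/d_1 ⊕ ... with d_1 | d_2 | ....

Answer: M ≅ ℤ^1 ⊕ ℤ/4 ⊕ ℤ/4

Derivation:
rank_ℚ(R)=2; free=3−2=1
SNF(R) diag = [4, 4] → torsion [4, 4]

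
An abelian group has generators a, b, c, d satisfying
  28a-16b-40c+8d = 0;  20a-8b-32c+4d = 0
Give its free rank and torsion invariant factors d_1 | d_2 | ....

rank_ℚ(R)=2; free=4−2=2
SNF(R) diag = [4, 12] → torsion [4, 12]

Answer: M ≅ ℤ^2 ⊕ ℤ/4 ⊕ ℤ/12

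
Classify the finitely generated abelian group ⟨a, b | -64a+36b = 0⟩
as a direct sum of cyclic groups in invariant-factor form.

rank_ℚ(R)=1; free=2−1=1
SNF(R) diag = [4] → torsion [4]

Answer: M ≅ ℤ^1 ⊕ ℤ/4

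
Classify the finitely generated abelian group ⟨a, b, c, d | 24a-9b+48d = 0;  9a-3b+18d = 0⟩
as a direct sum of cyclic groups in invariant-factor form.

Answer: M ≅ ℤ^2 ⊕ ℤ/3 ⊕ ℤ/3

Derivation:
rank_ℚ(R)=2; free=4−2=2
SNF(R) diag = [3, 3] → torsion [3, 3]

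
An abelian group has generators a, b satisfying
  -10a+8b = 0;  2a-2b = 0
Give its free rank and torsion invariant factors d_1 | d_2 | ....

Answer: M ≅ ℤ/2 ⊕ ℤ/2

Derivation:
rank_ℚ(R)=2; free=2−2=0
SNF(R) diag = [2, 2] → torsion [2, 2]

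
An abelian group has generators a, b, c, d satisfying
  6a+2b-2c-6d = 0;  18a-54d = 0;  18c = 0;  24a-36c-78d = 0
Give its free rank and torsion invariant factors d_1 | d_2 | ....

Answer: M ≅ ℤ/2 ⊕ ℤ/6 ⊕ ℤ/18 ⊕ ℤ/18

Derivation:
rank_ℚ(R)=4; free=4−4=0
SNF(R) diag = [2, 6, 18, 18] → torsion [2, 6, 18, 18]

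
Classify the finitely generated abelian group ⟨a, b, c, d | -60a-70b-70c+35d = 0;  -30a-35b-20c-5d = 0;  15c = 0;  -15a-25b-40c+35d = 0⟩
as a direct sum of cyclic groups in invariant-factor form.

Answer: M ≅ ℤ/5 ⊕ ℤ/15 ⊕ ℤ/45 ⊕ ℤ/45

Derivation:
rank_ℚ(R)=4; free=4−4=0
SNF(R) diag = [5, 15, 45, 45] → torsion [5, 15, 45, 45]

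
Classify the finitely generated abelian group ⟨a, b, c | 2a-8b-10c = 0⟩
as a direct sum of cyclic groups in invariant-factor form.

rank_ℚ(R)=1; free=3−1=2
SNF(R) diag = [2] → torsion [2]

Answer: M ≅ ℤ^2 ⊕ ℤ/2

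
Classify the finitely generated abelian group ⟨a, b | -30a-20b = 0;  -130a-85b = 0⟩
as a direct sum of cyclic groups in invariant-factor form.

rank_ℚ(R)=2; free=2−2=0
SNF(R) diag = [5, 10] → torsion [5, 10]

Answer: M ≅ ℤ/5 ⊕ ℤ/10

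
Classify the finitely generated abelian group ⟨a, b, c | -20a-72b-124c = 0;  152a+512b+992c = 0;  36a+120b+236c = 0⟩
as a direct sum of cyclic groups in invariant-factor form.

Answer: M ≅ ℤ/4 ⊕ ℤ/8 ⊕ ℤ/16

Derivation:
rank_ℚ(R)=3; free=3−3=0
SNF(R) diag = [4, 8, 16] → torsion [4, 8, 16]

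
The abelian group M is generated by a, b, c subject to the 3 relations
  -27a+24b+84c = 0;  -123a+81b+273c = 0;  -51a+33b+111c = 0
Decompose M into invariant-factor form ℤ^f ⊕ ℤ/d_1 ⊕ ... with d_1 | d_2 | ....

rank_ℚ(R)=3; free=3−3=0
SNF(R) diag = [3, 3, 6] → torsion [3, 3, 6]

Answer: M ≅ ℤ/3 ⊕ ℤ/3 ⊕ ℤ/6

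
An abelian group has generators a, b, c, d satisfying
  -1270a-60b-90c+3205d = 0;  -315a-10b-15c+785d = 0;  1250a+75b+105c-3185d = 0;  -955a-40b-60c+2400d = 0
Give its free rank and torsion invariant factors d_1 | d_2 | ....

Answer: M ≅ ℤ/5 ⊕ ℤ/5 ⊕ ℤ/15 ⊕ ℤ/45

Derivation:
rank_ℚ(R)=4; free=4−4=0
SNF(R) diag = [5, 5, 15, 45] → torsion [5, 5, 15, 45]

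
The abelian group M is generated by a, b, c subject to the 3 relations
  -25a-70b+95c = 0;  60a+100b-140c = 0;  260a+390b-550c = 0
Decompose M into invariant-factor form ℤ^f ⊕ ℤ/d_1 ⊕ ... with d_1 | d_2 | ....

Answer: M ≅ ℤ/5 ⊕ ℤ/10 ⊕ ℤ/20

Derivation:
rank_ℚ(R)=3; free=3−3=0
SNF(R) diag = [5, 10, 20] → torsion [5, 10, 20]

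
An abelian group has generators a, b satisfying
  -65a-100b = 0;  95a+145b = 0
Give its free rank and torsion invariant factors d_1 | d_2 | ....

Answer: M ≅ ℤ/5 ⊕ ℤ/15

Derivation:
rank_ℚ(R)=2; free=2−2=0
SNF(R) diag = [5, 15] → torsion [5, 15]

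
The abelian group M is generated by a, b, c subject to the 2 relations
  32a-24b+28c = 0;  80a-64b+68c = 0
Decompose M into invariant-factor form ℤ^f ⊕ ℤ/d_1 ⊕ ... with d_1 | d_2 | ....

Answer: M ≅ ℤ^1 ⊕ ℤ/4 ⊕ ℤ/8

Derivation:
rank_ℚ(R)=2; free=3−2=1
SNF(R) diag = [4, 8] → torsion [4, 8]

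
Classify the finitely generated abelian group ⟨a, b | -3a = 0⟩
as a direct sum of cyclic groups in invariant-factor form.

Answer: M ≅ ℤ^1 ⊕ ℤ/3

Derivation:
rank_ℚ(R)=1; free=2−1=1
SNF(R) diag = [3] → torsion [3]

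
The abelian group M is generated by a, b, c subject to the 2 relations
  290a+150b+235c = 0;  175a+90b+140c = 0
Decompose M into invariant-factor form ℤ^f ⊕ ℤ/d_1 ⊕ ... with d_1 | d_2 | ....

Answer: M ≅ ℤ^1 ⊕ ℤ/5 ⊕ ℤ/15

Derivation:
rank_ℚ(R)=2; free=3−2=1
SNF(R) diag = [5, 15] → torsion [5, 15]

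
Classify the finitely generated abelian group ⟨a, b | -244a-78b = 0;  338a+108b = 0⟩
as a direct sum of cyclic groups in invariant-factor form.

Answer: M ≅ ℤ/2 ⊕ ℤ/6

Derivation:
rank_ℚ(R)=2; free=2−2=0
SNF(R) diag = [2, 6] → torsion [2, 6]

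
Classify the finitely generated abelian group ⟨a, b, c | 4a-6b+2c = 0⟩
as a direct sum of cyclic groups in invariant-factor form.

rank_ℚ(R)=1; free=3−1=2
SNF(R) diag = [2] → torsion [2]

Answer: M ≅ ℤ^2 ⊕ ℤ/2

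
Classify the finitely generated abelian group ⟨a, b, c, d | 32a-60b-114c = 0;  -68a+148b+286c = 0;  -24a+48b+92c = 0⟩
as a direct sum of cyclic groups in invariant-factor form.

Answer: M ≅ ℤ^1 ⊕ ℤ/2 ⊕ ℤ/4 ⊕ ℤ/8

Derivation:
rank_ℚ(R)=3; free=4−3=1
SNF(R) diag = [2, 4, 8] → torsion [2, 4, 8]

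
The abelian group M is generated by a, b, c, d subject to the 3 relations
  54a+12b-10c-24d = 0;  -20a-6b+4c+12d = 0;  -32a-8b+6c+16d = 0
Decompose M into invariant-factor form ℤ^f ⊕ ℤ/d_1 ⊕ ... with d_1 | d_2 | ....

Answer: M ≅ ℤ^1 ⊕ ℤ/2 ⊕ ℤ/2 ⊕ ℤ/2

Derivation:
rank_ℚ(R)=3; free=4−3=1
SNF(R) diag = [2, 2, 2] → torsion [2, 2, 2]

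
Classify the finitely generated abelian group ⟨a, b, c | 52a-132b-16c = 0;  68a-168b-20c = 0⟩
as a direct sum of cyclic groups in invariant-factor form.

rank_ℚ(R)=2; free=3−2=1
SNF(R) diag = [4, 12] → torsion [4, 12]

Answer: M ≅ ℤ^1 ⊕ ℤ/4 ⊕ ℤ/12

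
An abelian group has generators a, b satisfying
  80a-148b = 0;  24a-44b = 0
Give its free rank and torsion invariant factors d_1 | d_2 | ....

rank_ℚ(R)=2; free=2−2=0
SNF(R) diag = [4, 8] → torsion [4, 8]

Answer: M ≅ ℤ/4 ⊕ ℤ/8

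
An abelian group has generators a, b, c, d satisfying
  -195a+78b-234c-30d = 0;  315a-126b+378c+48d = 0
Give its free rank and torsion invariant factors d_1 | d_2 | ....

rank_ℚ(R)=2; free=4−2=2
SNF(R) diag = [3, 6] → torsion [3, 6]

Answer: M ≅ ℤ^2 ⊕ ℤ/3 ⊕ ℤ/6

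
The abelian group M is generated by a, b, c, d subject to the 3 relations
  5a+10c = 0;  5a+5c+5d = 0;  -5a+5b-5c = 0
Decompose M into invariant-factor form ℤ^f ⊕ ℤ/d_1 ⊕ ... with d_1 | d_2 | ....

Answer: M ≅ ℤ^1 ⊕ ℤ/5 ⊕ ℤ/5 ⊕ ℤ/5

Derivation:
rank_ℚ(R)=3; free=4−3=1
SNF(R) diag = [5, 5, 5] → torsion [5, 5, 5]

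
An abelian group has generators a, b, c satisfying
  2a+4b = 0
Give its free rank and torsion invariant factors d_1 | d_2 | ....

rank_ℚ(R)=1; free=3−1=2
SNF(R) diag = [2] → torsion [2]

Answer: M ≅ ℤ^2 ⊕ ℤ/2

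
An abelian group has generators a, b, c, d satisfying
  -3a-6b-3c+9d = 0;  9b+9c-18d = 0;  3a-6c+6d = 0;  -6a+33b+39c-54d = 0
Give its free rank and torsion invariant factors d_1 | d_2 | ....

rank_ℚ(R)=4; free=4−4=0
SNF(R) diag = [3, 3, 9, 18] → torsion [3, 3, 9, 18]

Answer: M ≅ ℤ/3 ⊕ ℤ/3 ⊕ ℤ/9 ⊕ ℤ/18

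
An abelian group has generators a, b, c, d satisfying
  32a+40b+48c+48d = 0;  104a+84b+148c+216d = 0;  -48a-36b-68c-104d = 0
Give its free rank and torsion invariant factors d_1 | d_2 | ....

rank_ℚ(R)=3; free=4−3=1
SNF(R) diag = [4, 8, 8] → torsion [4, 8, 8]

Answer: M ≅ ℤ^1 ⊕ ℤ/4 ⊕ ℤ/8 ⊕ ℤ/8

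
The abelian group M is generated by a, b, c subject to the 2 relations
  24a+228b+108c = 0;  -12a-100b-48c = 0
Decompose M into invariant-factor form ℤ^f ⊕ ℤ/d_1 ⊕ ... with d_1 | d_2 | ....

rank_ℚ(R)=2; free=3−2=1
SNF(R) diag = [4, 12] → torsion [4, 12]

Answer: M ≅ ℤ^1 ⊕ ℤ/4 ⊕ ℤ/12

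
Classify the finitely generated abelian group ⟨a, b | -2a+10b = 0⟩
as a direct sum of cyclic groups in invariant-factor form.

Answer: M ≅ ℤ^1 ⊕ ℤ/2

Derivation:
rank_ℚ(R)=1; free=2−1=1
SNF(R) diag = [2] → torsion [2]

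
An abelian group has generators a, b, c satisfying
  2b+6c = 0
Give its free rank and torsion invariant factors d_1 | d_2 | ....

rank_ℚ(R)=1; free=3−1=2
SNF(R) diag = [2] → torsion [2]

Answer: M ≅ ℤ^2 ⊕ ℤ/2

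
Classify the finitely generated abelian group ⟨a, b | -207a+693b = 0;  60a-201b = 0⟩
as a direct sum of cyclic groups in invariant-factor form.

rank_ℚ(R)=2; free=2−2=0
SNF(R) diag = [3, 9] → torsion [3, 9]

Answer: M ≅ ℤ/3 ⊕ ℤ/9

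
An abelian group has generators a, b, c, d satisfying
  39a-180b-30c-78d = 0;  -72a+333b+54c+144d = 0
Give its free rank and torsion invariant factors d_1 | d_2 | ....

rank_ℚ(R)=2; free=4−2=2
SNF(R) diag = [3, 9] → torsion [3, 9]

Answer: M ≅ ℤ^2 ⊕ ℤ/3 ⊕ ℤ/9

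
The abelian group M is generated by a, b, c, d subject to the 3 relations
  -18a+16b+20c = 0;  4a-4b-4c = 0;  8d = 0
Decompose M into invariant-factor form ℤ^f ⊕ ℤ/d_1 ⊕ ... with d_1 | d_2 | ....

Answer: M ≅ ℤ^1 ⊕ ℤ/2 ⊕ ℤ/4 ⊕ ℤ/8

Derivation:
rank_ℚ(R)=3; free=4−3=1
SNF(R) diag = [2, 4, 8] → torsion [2, 4, 8]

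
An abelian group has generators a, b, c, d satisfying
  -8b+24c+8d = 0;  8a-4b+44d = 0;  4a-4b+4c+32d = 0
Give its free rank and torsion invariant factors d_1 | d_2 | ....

Answer: M ≅ ℤ^1 ⊕ ℤ/4 ⊕ ℤ/4 ⊕ ℤ/8

Derivation:
rank_ℚ(R)=3; free=4−3=1
SNF(R) diag = [4, 4, 8] → torsion [4, 4, 8]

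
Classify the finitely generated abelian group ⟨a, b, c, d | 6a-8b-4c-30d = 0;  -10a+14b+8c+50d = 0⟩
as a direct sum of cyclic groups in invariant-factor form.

Answer: M ≅ ℤ^2 ⊕ ℤ/2 ⊕ ℤ/2

Derivation:
rank_ℚ(R)=2; free=4−2=2
SNF(R) diag = [2, 2] → torsion [2, 2]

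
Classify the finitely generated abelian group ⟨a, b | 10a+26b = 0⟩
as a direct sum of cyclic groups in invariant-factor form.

rank_ℚ(R)=1; free=2−1=1
SNF(R) diag = [2] → torsion [2]

Answer: M ≅ ℤ^1 ⊕ ℤ/2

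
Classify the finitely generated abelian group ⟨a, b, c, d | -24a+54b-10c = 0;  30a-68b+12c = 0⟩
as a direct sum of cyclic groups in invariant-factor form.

Answer: M ≅ ℤ^2 ⊕ ℤ/2 ⊕ ℤ/2

Derivation:
rank_ℚ(R)=2; free=4−2=2
SNF(R) diag = [2, 2] → torsion [2, 2]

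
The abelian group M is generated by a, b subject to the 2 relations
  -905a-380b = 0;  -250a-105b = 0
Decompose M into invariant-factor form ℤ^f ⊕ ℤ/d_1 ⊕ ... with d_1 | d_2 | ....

Answer: M ≅ ℤ/5 ⊕ ℤ/5

Derivation:
rank_ℚ(R)=2; free=2−2=0
SNF(R) diag = [5, 5] → torsion [5, 5]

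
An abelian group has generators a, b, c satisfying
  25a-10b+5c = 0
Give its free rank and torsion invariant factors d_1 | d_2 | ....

rank_ℚ(R)=1; free=3−1=2
SNF(R) diag = [5] → torsion [5]

Answer: M ≅ ℤ^2 ⊕ ℤ/5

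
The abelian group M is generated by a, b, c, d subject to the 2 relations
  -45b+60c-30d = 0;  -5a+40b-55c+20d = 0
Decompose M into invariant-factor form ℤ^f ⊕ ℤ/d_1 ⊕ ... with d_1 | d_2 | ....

Answer: M ≅ ℤ^2 ⊕ ℤ/5 ⊕ ℤ/15

Derivation:
rank_ℚ(R)=2; free=4−2=2
SNF(R) diag = [5, 15] → torsion [5, 15]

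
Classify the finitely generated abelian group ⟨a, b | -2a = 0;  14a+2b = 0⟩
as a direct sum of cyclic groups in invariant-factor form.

Answer: M ≅ ℤ/2 ⊕ ℤ/2

Derivation:
rank_ℚ(R)=2; free=2−2=0
SNF(R) diag = [2, 2] → torsion [2, 2]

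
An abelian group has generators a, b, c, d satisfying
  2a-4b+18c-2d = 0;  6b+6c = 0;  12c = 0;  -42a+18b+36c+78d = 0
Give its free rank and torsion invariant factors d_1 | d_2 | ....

rank_ℚ(R)=4; free=4−4=0
SNF(R) diag = [2, 6, 12, 36] → torsion [2, 6, 12, 36]

Answer: M ≅ ℤ/2 ⊕ ℤ/6 ⊕ ℤ/12 ⊕ ℤ/36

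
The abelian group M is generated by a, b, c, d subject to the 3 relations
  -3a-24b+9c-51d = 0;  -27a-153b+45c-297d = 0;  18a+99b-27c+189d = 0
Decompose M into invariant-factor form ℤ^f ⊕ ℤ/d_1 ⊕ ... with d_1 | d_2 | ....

rank_ℚ(R)=3; free=4−3=1
SNF(R) diag = [3, 9, 9] → torsion [3, 9, 9]

Answer: M ≅ ℤ^1 ⊕ ℤ/3 ⊕ ℤ/9 ⊕ ℤ/9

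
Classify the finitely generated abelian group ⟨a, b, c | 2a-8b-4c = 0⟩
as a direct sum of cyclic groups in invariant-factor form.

Answer: M ≅ ℤ^2 ⊕ ℤ/2

Derivation:
rank_ℚ(R)=1; free=3−1=2
SNF(R) diag = [2] → torsion [2]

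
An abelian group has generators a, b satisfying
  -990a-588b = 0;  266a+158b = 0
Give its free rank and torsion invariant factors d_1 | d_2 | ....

Answer: M ≅ ℤ/2 ⊕ ℤ/6

Derivation:
rank_ℚ(R)=2; free=2−2=0
SNF(R) diag = [2, 6] → torsion [2, 6]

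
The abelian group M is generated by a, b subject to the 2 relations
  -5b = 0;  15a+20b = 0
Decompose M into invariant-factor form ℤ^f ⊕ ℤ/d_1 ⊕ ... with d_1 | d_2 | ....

rank_ℚ(R)=2; free=2−2=0
SNF(R) diag = [5, 15] → torsion [5, 15]

Answer: M ≅ ℤ/5 ⊕ ℤ/15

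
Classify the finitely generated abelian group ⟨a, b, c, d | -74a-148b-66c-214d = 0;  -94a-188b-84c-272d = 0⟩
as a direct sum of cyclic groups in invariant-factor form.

Answer: M ≅ ℤ^2 ⊕ ℤ/2 ⊕ ℤ/6

Derivation:
rank_ℚ(R)=2; free=4−2=2
SNF(R) diag = [2, 6] → torsion [2, 6]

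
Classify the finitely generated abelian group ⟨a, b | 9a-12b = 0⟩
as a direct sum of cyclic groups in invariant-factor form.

Answer: M ≅ ℤ^1 ⊕ ℤ/3

Derivation:
rank_ℚ(R)=1; free=2−1=1
SNF(R) diag = [3] → torsion [3]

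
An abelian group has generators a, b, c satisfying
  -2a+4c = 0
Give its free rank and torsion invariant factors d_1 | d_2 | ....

rank_ℚ(R)=1; free=3−1=2
SNF(R) diag = [2] → torsion [2]

Answer: M ≅ ℤ^2 ⊕ ℤ/2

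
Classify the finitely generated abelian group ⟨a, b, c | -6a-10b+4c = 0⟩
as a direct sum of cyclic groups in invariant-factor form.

Answer: M ≅ ℤ^2 ⊕ ℤ/2

Derivation:
rank_ℚ(R)=1; free=3−1=2
SNF(R) diag = [2] → torsion [2]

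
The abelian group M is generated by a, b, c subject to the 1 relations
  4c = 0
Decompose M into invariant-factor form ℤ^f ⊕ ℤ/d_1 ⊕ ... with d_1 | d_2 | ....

rank_ℚ(R)=1; free=3−1=2
SNF(R) diag = [4] → torsion [4]

Answer: M ≅ ℤ^2 ⊕ ℤ/4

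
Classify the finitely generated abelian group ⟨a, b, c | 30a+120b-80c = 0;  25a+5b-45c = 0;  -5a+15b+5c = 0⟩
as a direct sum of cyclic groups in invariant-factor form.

Answer: M ≅ ℤ/5 ⊕ ℤ/10 ⊕ ℤ/20

Derivation:
rank_ℚ(R)=3; free=3−3=0
SNF(R) diag = [5, 10, 20] → torsion [5, 10, 20]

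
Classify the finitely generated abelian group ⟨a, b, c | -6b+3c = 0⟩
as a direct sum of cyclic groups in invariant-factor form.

Answer: M ≅ ℤ^2 ⊕ ℤ/3

Derivation:
rank_ℚ(R)=1; free=3−1=2
SNF(R) diag = [3] → torsion [3]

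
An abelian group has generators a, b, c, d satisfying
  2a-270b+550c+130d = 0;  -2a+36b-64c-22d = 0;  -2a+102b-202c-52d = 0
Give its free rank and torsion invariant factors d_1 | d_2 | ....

Answer: M ≅ ℤ^1 ⊕ ℤ/2 ⊕ ℤ/6 ⊕ ℤ/18

Derivation:
rank_ℚ(R)=3; free=4−3=1
SNF(R) diag = [2, 6, 18] → torsion [2, 6, 18]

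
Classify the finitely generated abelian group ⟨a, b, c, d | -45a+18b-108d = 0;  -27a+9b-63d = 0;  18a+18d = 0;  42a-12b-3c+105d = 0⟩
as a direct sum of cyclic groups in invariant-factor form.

rank_ℚ(R)=4; free=4−4=0
SNF(R) diag = [3, 9, 9, 18] → torsion [3, 9, 9, 18]

Answer: M ≅ ℤ/3 ⊕ ℤ/9 ⊕ ℤ/9 ⊕ ℤ/18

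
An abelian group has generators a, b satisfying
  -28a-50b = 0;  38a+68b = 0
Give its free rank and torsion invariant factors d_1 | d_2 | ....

rank_ℚ(R)=2; free=2−2=0
SNF(R) diag = [2, 2] → torsion [2, 2]

Answer: M ≅ ℤ/2 ⊕ ℤ/2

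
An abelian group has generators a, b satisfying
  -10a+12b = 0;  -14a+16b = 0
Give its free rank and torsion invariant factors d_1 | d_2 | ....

Answer: M ≅ ℤ/2 ⊕ ℤ/4

Derivation:
rank_ℚ(R)=2; free=2−2=0
SNF(R) diag = [2, 4] → torsion [2, 4]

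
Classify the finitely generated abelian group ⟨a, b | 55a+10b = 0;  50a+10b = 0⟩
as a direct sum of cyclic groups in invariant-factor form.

Answer: M ≅ ℤ/5 ⊕ ℤ/10

Derivation:
rank_ℚ(R)=2; free=2−2=0
SNF(R) diag = [5, 10] → torsion [5, 10]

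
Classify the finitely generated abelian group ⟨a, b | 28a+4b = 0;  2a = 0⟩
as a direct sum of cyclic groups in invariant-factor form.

Answer: M ≅ ℤ/2 ⊕ ℤ/4

Derivation:
rank_ℚ(R)=2; free=2−2=0
SNF(R) diag = [2, 4] → torsion [2, 4]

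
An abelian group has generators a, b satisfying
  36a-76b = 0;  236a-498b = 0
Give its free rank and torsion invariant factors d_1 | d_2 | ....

rank_ℚ(R)=2; free=2−2=0
SNF(R) diag = [2, 4] → torsion [2, 4]

Answer: M ≅ ℤ/2 ⊕ ℤ/4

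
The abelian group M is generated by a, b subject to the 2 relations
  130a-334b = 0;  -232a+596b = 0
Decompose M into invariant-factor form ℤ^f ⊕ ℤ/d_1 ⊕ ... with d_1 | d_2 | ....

Answer: M ≅ ℤ/2 ⊕ ℤ/4

Derivation:
rank_ℚ(R)=2; free=2−2=0
SNF(R) diag = [2, 4] → torsion [2, 4]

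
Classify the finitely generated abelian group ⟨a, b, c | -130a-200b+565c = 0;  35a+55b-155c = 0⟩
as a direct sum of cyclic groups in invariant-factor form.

rank_ℚ(R)=2; free=3−2=1
SNF(R) diag = [5, 15] → torsion [5, 15]

Answer: M ≅ ℤ^1 ⊕ ℤ/5 ⊕ ℤ/15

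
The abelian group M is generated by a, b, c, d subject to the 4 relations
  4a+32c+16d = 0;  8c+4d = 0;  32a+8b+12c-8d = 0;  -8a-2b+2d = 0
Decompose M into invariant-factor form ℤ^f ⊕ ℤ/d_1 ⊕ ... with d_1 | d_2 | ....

Answer: M ≅ ℤ/2 ⊕ ℤ/4 ⊕ ℤ/4 ⊕ ℤ/12

Derivation:
rank_ℚ(R)=4; free=4−4=0
SNF(R) diag = [2, 4, 4, 12] → torsion [2, 4, 4, 12]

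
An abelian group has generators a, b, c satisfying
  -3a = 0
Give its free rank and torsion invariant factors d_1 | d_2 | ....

rank_ℚ(R)=1; free=3−1=2
SNF(R) diag = [3] → torsion [3]

Answer: M ≅ ℤ^2 ⊕ ℤ/3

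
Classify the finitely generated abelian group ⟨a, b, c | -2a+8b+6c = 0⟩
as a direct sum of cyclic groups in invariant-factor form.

rank_ℚ(R)=1; free=3−1=2
SNF(R) diag = [2] → torsion [2]

Answer: M ≅ ℤ^2 ⊕ ℤ/2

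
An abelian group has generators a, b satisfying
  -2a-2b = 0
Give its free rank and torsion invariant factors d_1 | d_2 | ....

Answer: M ≅ ℤ^1 ⊕ ℤ/2

Derivation:
rank_ℚ(R)=1; free=2−1=1
SNF(R) diag = [2] → torsion [2]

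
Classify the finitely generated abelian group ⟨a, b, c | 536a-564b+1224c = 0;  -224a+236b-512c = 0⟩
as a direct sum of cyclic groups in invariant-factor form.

Answer: M ≅ ℤ^1 ⊕ ℤ/4 ⊕ ℤ/8

Derivation:
rank_ℚ(R)=2; free=3−2=1
SNF(R) diag = [4, 8] → torsion [4, 8]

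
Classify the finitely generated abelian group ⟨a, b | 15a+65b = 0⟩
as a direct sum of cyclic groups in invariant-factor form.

Answer: M ≅ ℤ^1 ⊕ ℤ/5

Derivation:
rank_ℚ(R)=1; free=2−1=1
SNF(R) diag = [5] → torsion [5]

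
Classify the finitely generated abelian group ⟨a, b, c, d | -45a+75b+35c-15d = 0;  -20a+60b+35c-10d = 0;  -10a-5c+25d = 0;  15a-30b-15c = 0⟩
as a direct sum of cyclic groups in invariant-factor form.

rank_ℚ(R)=4; free=4−4=0
SNF(R) diag = [5, 5, 15, 15] → torsion [5, 5, 15, 15]

Answer: M ≅ ℤ/5 ⊕ ℤ/5 ⊕ ℤ/15 ⊕ ℤ/15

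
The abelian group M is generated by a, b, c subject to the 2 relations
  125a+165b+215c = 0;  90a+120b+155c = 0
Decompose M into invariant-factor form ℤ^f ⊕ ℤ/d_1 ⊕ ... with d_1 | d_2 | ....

rank_ℚ(R)=2; free=3−2=1
SNF(R) diag = [5, 5] → torsion [5, 5]

Answer: M ≅ ℤ^1 ⊕ ℤ/5 ⊕ ℤ/5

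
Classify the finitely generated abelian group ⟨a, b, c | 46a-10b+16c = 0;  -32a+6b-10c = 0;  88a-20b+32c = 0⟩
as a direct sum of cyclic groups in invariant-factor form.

Answer: M ≅ ℤ/2 ⊕ ℤ/2 ⊕ ℤ/4

Derivation:
rank_ℚ(R)=3; free=3−3=0
SNF(R) diag = [2, 2, 4] → torsion [2, 2, 4]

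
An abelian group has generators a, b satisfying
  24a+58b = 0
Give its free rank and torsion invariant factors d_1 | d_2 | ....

Answer: M ≅ ℤ^1 ⊕ ℤ/2

Derivation:
rank_ℚ(R)=1; free=2−1=1
SNF(R) diag = [2] → torsion [2]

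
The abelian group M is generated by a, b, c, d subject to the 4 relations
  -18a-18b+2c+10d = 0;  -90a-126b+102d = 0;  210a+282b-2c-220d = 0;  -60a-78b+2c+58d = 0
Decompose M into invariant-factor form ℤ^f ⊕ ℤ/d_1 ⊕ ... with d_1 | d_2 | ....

Answer: M ≅ ℤ/2 ⊕ ℤ/6 ⊕ ℤ/6 ⊕ ℤ/18

Derivation:
rank_ℚ(R)=4; free=4−4=0
SNF(R) diag = [2, 6, 6, 18] → torsion [2, 6, 6, 18]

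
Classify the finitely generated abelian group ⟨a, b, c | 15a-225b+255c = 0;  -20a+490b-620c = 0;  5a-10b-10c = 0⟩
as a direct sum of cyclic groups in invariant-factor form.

rank_ℚ(R)=3; free=3−3=0
SNF(R) diag = [5, 15, 30] → torsion [5, 15, 30]

Answer: M ≅ ℤ/5 ⊕ ℤ/15 ⊕ ℤ/30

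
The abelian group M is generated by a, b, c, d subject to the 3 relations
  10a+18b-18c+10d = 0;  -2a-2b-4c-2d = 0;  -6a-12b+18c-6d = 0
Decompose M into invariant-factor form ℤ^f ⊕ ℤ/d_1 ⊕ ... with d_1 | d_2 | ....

Answer: M ≅ ℤ^1 ⊕ ℤ/2 ⊕ ℤ/2 ⊕ ℤ/6

Derivation:
rank_ℚ(R)=3; free=4−3=1
SNF(R) diag = [2, 2, 6] → torsion [2, 2, 6]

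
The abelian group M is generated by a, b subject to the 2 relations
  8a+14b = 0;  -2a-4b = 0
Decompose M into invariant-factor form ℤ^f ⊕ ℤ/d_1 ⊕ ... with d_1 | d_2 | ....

Answer: M ≅ ℤ/2 ⊕ ℤ/2

Derivation:
rank_ℚ(R)=2; free=2−2=0
SNF(R) diag = [2, 2] → torsion [2, 2]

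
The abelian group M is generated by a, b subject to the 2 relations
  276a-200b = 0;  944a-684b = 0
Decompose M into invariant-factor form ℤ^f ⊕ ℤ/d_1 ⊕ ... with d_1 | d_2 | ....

rank_ℚ(R)=2; free=2−2=0
SNF(R) diag = [4, 4] → torsion [4, 4]

Answer: M ≅ ℤ/4 ⊕ ℤ/4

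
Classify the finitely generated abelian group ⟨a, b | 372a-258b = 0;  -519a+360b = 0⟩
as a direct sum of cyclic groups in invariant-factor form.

rank_ℚ(R)=2; free=2−2=0
SNF(R) diag = [3, 6] → torsion [3, 6]

Answer: M ≅ ℤ/3 ⊕ ℤ/6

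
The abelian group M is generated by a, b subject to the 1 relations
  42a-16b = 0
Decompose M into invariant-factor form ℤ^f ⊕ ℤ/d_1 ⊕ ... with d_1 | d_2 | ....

Answer: M ≅ ℤ^1 ⊕ ℤ/2

Derivation:
rank_ℚ(R)=1; free=2−1=1
SNF(R) diag = [2] → torsion [2]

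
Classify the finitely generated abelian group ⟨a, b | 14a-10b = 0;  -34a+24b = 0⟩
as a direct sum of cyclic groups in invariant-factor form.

Answer: M ≅ ℤ/2 ⊕ ℤ/2

Derivation:
rank_ℚ(R)=2; free=2−2=0
SNF(R) diag = [2, 2] → torsion [2, 2]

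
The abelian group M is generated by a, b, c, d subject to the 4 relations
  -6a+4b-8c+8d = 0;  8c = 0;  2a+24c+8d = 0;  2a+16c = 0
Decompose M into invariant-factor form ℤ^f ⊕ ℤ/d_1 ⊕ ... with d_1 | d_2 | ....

rank_ℚ(R)=4; free=4−4=0
SNF(R) diag = [2, 4, 8, 8] → torsion [2, 4, 8, 8]

Answer: M ≅ ℤ/2 ⊕ ℤ/4 ⊕ ℤ/8 ⊕ ℤ/8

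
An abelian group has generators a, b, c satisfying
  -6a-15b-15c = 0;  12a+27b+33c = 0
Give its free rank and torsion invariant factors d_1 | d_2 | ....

rank_ℚ(R)=2; free=3−2=1
SNF(R) diag = [3, 6] → torsion [3, 6]

Answer: M ≅ ℤ^1 ⊕ ℤ/3 ⊕ ℤ/6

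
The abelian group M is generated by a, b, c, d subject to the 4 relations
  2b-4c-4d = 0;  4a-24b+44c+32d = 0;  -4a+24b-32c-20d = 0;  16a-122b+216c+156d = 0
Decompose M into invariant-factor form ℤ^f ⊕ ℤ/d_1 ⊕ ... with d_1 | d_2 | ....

rank_ℚ(R)=4; free=4−4=0
SNF(R) diag = [2, 4, 12, 12] → torsion [2, 4, 12, 12]

Answer: M ≅ ℤ/2 ⊕ ℤ/4 ⊕ ℤ/12 ⊕ ℤ/12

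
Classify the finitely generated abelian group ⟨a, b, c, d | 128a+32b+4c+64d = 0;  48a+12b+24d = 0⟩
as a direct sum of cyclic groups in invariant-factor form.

Answer: M ≅ ℤ^2 ⊕ ℤ/4 ⊕ ℤ/12

Derivation:
rank_ℚ(R)=2; free=4−2=2
SNF(R) diag = [4, 12] → torsion [4, 12]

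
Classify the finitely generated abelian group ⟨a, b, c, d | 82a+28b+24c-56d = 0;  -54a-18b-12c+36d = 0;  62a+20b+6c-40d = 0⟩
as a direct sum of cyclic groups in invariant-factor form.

Answer: M ≅ ℤ^1 ⊕ ℤ/2 ⊕ ℤ/6 ⊕ ℤ/6

Derivation:
rank_ℚ(R)=3; free=4−3=1
SNF(R) diag = [2, 6, 6] → torsion [2, 6, 6]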